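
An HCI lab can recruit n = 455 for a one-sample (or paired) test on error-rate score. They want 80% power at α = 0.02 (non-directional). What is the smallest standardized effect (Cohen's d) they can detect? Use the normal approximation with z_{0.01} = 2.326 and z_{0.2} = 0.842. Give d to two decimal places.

d_min ≈ 0.15

For a single sample (or paired design) of n = 455: d_min = (z_{α/2} + z_β)/√n.
z-sum = 2.326 + 0.842 = 3.168.
d_min = 3.168 / √455 = 3.168 / 21.331 = 0.149.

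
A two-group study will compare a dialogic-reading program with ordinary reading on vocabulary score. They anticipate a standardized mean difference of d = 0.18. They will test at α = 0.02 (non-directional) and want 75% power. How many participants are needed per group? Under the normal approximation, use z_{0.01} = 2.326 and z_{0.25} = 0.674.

n = 556 per group

For two independent groups with equal n: n = 2·((z_{α/2} + z_β) / d)².
z_{α/2} + z_β = 2.326 + 0.674 = 3.000.
n = 2 × (3.000 / 0.18)² = 2 × 16.667² = 2 × 277.78 = 555.6.
Round up to the next whole participant.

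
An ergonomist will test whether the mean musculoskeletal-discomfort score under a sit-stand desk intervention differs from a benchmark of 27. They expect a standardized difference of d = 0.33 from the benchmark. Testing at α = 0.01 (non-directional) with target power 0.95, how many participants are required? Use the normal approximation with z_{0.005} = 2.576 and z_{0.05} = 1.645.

For a one-sample test: n = ((z_{α/2} + z_β) / d)².
z_{α/2} + z_β = 2.576 + 1.645 = 4.221.
n = (4.221 / 0.33)² = 12.791² = 163.61.
Round up.

n = 164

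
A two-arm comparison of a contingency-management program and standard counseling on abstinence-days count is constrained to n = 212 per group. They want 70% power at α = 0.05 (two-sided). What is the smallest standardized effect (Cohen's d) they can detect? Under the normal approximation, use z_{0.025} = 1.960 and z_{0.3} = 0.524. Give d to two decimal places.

d_min ≈ 0.24

For two independent groups of n = 212 each: d_min = (z_{α/2} + z_β)·√(2/n).
z-sum = 1.960 + 0.524 = 2.484.
d_min = 2.484 × √(2/212) = 2.484 × 0.0971 = 0.241.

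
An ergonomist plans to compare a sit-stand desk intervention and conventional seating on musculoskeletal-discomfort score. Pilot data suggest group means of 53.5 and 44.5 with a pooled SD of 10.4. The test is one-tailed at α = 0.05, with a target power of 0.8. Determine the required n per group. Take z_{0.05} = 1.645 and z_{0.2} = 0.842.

n = 17 per group

Cohen's d = |M₁ − M₂| / SD_pooled = |53.5 − 44.5| / 10.4 = 9.0 / 10.4 = 0.865.
For two independent groups with equal n: n = 2·((z_{α} + z_β) / d)².
z_{α} + z_β = 1.645 + 0.842 = 2.487.
n = 2 × (2.487 / 0.865)² = 2 × 2.875² = 2 × 8.27 = 16.5.
Round up to the next whole participant.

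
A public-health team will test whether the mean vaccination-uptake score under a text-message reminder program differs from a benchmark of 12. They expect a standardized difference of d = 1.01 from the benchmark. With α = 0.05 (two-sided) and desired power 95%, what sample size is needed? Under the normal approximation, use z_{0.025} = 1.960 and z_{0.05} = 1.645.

n = 13

For a one-sample test: n = ((z_{α/2} + z_β) / d)².
z_{α/2} + z_β = 1.960 + 1.645 = 3.605.
n = (3.605 / 1.01)² = 3.569² = 12.74.
Round up.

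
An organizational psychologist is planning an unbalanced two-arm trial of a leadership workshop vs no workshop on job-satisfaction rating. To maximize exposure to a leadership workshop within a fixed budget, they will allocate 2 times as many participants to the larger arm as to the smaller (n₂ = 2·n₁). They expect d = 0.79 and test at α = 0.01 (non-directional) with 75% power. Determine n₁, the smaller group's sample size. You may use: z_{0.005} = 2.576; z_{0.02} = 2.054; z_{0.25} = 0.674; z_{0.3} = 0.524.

n₁ = 26

With allocation ratio k = n₂/n₁ = 2, Var(x̄₁−x̄₂) = σ²(1/n₁ + 1/(k·n₁)) = σ²·(k+1)/(k·n₁).
So n₁ = (1 + 1/k)·((z_{α/2} + z_β)/d)² = 1.500 × (3.250/0.79)².
n₁ = 1.500 × 16.92 = 25.4.
Round up: n₁ = 26, giving n₂ = 2 × 26 = 52.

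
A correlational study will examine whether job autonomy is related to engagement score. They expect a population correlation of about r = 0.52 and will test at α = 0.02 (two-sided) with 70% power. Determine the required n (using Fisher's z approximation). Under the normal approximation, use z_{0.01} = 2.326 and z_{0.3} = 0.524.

n = 28

Fisher's z: C = ½·ln((1+r)/(1−r)) = ½·ln(3.1667) = 0.5763.
n = ((z_{α/2} + z_β)/C)² + 3.
(2.326 + 0.524) / 0.5763 = 2.850 / 0.5763 = 4.945.
n = 4.945² + 3 = 24.46 + 3 = 27.5.
Round up.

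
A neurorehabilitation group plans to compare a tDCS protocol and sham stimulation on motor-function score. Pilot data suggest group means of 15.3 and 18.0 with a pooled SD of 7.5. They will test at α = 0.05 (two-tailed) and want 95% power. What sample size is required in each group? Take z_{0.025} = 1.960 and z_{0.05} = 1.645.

n = 201 per group

Cohen's d = |M₁ − M₂| / SD_pooled = |15.3 − 18.0| / 7.5 = 2.7 / 7.5 = 0.360.
For two independent groups with equal n: n = 2·((z_{α/2} + z_β) / d)².
z_{α/2} + z_β = 1.960 + 1.645 = 3.605.
n = 2 × (3.605 / 0.360)² = 2 × 10.014² = 2 × 100.28 = 200.6.
Round up to the next whole participant.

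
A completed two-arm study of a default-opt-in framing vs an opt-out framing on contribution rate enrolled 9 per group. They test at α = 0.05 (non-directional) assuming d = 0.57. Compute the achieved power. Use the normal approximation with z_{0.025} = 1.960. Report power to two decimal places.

power ≈ 0.23

For two equal groups, power = Φ(d·√(n/2) − z_{α/2}).
d·√(n/2) = 0.57 × √(9/2) = 0.57 × 2.121 = 1.209.
z_β = 1.209 − 1.960 = -0.751.
Power = Φ(-0.751) = 0.226.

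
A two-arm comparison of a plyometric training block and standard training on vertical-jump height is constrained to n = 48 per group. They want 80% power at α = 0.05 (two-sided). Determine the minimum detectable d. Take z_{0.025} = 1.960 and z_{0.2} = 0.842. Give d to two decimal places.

d_min ≈ 0.57

For two independent groups of n = 48 each: d_min = (z_{α/2} + z_β)·√(2/n).
z-sum = 1.960 + 0.842 = 2.802.
d_min = 2.802 × √(2/48) = 2.802 × 0.2041 = 0.572.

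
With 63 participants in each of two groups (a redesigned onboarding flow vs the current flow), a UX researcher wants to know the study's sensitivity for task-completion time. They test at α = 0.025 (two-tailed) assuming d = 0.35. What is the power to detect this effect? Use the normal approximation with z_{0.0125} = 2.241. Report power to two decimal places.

For two equal groups, power = Φ(d·√(n/2) − z_{α/2}).
d·√(n/2) = 0.35 × √(63/2) = 0.35 × 5.612 = 1.964.
z_β = 1.964 − 2.241 = -0.277.
Power = Φ(-0.277) = 0.391.

power ≈ 0.39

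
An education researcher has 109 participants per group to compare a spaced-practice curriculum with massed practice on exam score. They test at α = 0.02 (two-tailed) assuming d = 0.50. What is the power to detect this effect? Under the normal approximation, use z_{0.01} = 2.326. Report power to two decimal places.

For two equal groups, power = Φ(d·√(n/2) − z_{α/2}).
d·√(n/2) = 0.50 × √(109/2) = 0.50 × 7.382 = 3.691.
z_β = 3.691 − 2.326 = 1.365.
Power = Φ(1.365) = 0.914.

power ≈ 0.91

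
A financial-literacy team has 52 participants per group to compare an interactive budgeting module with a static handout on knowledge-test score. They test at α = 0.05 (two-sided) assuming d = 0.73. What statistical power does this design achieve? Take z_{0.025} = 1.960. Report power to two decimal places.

power ≈ 0.96

For two equal groups, power = Φ(d·√(n/2) − z_{α/2}).
d·√(n/2) = 0.73 × √(52/2) = 0.73 × 5.099 = 3.722.
z_β = 3.722 − 1.960 = 1.762.
Power = Φ(1.762) = 0.961.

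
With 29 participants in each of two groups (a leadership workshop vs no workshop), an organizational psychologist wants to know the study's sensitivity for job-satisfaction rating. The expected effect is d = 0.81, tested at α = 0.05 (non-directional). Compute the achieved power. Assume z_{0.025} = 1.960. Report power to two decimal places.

power ≈ 0.87

For two equal groups, power = Φ(d·√(n/2) − z_{α/2}).
d·√(n/2) = 0.81 × √(29/2) = 0.81 × 3.808 = 3.084.
z_β = 3.084 − 1.960 = 1.124.
Power = Φ(1.124) = 0.870.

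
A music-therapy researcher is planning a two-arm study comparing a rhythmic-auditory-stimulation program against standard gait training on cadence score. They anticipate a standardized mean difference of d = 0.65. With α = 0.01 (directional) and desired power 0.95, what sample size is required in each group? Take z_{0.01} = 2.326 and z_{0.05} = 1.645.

For two independent groups with equal n: n = 2·((z_{α} + z_β) / d)².
z_{α} + z_β = 2.326 + 1.645 = 3.971.
n = 2 × (3.971 / 0.65)² = 2 × 6.109² = 2 × 37.32 = 74.6.
Round up to the next whole participant.

n = 75 per group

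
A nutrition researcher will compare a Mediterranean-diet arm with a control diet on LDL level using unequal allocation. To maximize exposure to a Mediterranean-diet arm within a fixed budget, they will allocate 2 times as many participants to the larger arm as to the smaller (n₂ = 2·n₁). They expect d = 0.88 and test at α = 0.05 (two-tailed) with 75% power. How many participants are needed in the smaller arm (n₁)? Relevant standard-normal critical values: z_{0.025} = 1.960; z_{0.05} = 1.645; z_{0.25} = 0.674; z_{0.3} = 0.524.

With allocation ratio k = n₂/n₁ = 2, Var(x̄₁−x̄₂) = σ²(1/n₁ + 1/(k·n₁)) = σ²·(k+1)/(k·n₁).
So n₁ = (1 + 1/k)·((z_{α/2} + z_β)/d)² = 1.500 × (2.634/0.88)².
n₁ = 1.500 × 8.96 = 13.4.
Round up: n₁ = 14, giving n₂ = 2 × 14 = 28.

n₁ = 14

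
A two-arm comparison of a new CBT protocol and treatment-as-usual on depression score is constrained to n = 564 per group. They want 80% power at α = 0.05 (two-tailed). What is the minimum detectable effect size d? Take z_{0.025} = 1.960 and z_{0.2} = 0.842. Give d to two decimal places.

For two independent groups of n = 564 each: d_min = (z_{α/2} + z_β)·√(2/n).
z-sum = 1.960 + 0.842 = 2.802.
d_min = 2.802 × √(2/564) = 2.802 × 0.0595 = 0.167.

d_min ≈ 0.17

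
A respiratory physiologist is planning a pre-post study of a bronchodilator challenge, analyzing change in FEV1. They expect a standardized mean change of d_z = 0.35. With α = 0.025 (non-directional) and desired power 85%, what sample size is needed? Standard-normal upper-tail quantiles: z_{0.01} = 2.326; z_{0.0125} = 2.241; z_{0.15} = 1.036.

n = 88 pairs

For a paired (one-sample on differences) test: n = ((z_{α/2} + z_β) / d)².
z_{α/2} + z_β = 2.241 + 1.036 = 3.277.
n = (3.277 / 0.35)² = 9.363² = 87.66.
Round up.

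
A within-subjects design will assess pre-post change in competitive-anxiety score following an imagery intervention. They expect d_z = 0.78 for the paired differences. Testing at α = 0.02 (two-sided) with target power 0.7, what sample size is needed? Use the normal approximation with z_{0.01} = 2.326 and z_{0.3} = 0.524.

For a paired (one-sample on differences) test: n = ((z_{α/2} + z_β) / d)².
z_{α/2} + z_β = 2.326 + 0.524 = 2.850.
n = (2.850 / 0.78)² = 3.654² = 13.35.
Round up.

n = 14 pairs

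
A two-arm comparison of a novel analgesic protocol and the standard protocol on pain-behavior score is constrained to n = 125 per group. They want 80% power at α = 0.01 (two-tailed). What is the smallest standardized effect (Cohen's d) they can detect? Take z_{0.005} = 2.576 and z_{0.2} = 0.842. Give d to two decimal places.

For two independent groups of n = 125 each: d_min = (z_{α/2} + z_β)·√(2/n).
z-sum = 2.576 + 0.842 = 3.418.
d_min = 3.418 × √(2/125) = 3.418 × 0.1265 = 0.432.

d_min ≈ 0.43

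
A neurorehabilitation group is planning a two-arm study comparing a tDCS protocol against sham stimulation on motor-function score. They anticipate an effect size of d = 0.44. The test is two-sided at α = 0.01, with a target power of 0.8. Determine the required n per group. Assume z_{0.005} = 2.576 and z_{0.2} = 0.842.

For two independent groups with equal n: n = 2·((z_{α/2} + z_β) / d)².
z_{α/2} + z_β = 2.576 + 0.842 = 3.418.
n = 2 × (3.418 / 0.44)² = 2 × 7.768² = 2 × 60.34 = 120.7.
Round up to the next whole participant.

n = 121 per group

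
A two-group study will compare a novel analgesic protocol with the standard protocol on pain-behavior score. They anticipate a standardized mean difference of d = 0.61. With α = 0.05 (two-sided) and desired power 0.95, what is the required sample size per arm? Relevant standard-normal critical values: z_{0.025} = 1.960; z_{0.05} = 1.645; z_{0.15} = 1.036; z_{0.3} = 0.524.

n = 70 per group

For two independent groups with equal n: n = 2·((z_{α/2} + z_β) / d)².
z_{α/2} + z_β = 1.960 + 1.645 = 3.605.
n = 2 × (3.605 / 0.61)² = 2 × 5.910² = 2 × 34.93 = 69.9.
Round up to the next whole participant.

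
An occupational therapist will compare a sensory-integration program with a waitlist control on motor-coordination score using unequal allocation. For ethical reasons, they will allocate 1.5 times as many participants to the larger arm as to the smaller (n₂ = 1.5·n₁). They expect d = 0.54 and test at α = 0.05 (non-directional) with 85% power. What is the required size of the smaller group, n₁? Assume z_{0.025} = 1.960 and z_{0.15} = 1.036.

n₁ = 52

With allocation ratio k = n₂/n₁ = 1.5, Var(x̄₁−x̄₂) = σ²(1/n₁ + 1/(k·n₁)) = σ²·(k+1)/(k·n₁).
So n₁ = (1 + 1/k)·((z_{α/2} + z_β)/d)² = 1.667 × (2.996/0.54)².
n₁ = 1.667 × 30.78 = 51.3.
Round up: n₁ = 52, giving n₂ = 1.5 × 52 = 78.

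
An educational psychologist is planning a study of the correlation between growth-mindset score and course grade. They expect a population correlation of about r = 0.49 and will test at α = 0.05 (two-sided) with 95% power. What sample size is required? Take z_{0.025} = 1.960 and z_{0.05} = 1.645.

Fisher's z: C = ½·ln((1+r)/(1−r)) = ½·ln(2.9216) = 0.5361.
n = ((z_{α/2} + z_β)/C)² + 3.
(1.960 + 1.645) / 0.5361 = 3.605 / 0.5361 = 6.724.
n = 6.724² + 3 = 45.22 + 3 = 48.2.
Round up.

n = 49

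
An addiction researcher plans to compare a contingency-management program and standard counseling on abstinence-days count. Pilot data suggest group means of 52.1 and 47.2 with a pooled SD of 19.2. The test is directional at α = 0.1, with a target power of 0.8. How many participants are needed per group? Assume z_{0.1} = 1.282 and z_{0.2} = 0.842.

n = 139 per group

Cohen's d = |M₁ − M₂| / SD_pooled = |52.1 − 47.2| / 19.2 = 4.9 / 19.2 = 0.255.
For two independent groups with equal n: n = 2·((z_{α} + z_β) / d)².
z_{α} + z_β = 1.282 + 0.842 = 2.124.
n = 2 × (2.124 / 0.255)² = 2 × 8.329² = 2 × 69.38 = 138.8.
Round up to the next whole participant.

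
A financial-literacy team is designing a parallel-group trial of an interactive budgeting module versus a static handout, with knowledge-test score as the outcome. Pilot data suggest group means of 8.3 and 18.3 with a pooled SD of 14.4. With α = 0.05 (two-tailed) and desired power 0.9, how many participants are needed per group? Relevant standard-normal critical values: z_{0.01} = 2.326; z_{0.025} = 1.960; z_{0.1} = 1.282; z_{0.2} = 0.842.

Cohen's d = |M₁ − M₂| / SD_pooled = |8.3 − 18.3| / 14.4 = 10.0 / 14.4 = 0.694.
For two independent groups with equal n: n = 2·((z_{α/2} + z_β) / d)².
z_{α/2} + z_β = 1.960 + 1.282 = 3.242.
n = 2 × (3.242 / 0.694)² = 2 × 4.671² = 2 × 21.82 = 43.6.
Round up to the next whole participant.

n = 44 per group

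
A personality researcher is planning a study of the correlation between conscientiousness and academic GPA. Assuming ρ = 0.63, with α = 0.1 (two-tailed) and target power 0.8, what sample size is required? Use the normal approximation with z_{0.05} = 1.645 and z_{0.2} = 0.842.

n = 15

Fisher's z: C = ½·ln((1+r)/(1−r)) = ½·ln(4.4054) = 0.7414.
n = ((z_{α/2} + z_β)/C)² + 3.
(1.645 + 0.842) / 0.7414 = 2.487 / 0.7414 = 3.354.
n = 3.354² + 3 = 11.25 + 3 = 14.3.
Round up.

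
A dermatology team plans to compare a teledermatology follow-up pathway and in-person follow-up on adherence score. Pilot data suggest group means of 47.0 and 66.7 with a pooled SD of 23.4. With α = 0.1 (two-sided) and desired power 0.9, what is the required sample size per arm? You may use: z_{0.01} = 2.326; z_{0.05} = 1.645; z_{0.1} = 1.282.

n = 25 per group

Cohen's d = |M₁ − M₂| / SD_pooled = |47.0 − 66.7| / 23.4 = 19.7 / 23.4 = 0.842.
For two independent groups with equal n: n = 2·((z_{α/2} + z_β) / d)².
z_{α/2} + z_β = 1.645 + 1.282 = 2.927.
n = 2 × (2.927 / 0.842)² = 2 × 3.476² = 2 × 12.08 = 24.2.
Round up to the next whole participant.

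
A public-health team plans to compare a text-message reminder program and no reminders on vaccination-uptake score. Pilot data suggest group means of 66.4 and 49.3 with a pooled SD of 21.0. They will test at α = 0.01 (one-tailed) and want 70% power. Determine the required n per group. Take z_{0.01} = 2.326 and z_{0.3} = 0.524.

Cohen's d = |M₁ − M₂| / SD_pooled = |66.4 − 49.3| / 21.0 = 17.1 / 21.0 = 0.814.
For two independent groups with equal n: n = 2·((z_{α} + z_β) / d)².
z_{α} + z_β = 2.326 + 0.524 = 2.850.
n = 2 × (2.850 / 0.814)² = 2 × 3.501² = 2 × 12.26 = 24.5.
Round up to the next whole participant.

n = 25 per group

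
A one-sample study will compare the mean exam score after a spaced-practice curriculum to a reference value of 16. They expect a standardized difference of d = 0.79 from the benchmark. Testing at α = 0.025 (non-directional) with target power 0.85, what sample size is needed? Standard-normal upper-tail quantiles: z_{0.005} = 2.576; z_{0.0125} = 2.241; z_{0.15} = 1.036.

n = 18

For a one-sample test: n = ((z_{α/2} + z_β) / d)².
z_{α/2} + z_β = 2.241 + 1.036 = 3.277.
n = (3.277 / 0.79)² = 4.148² = 17.21.
Round up.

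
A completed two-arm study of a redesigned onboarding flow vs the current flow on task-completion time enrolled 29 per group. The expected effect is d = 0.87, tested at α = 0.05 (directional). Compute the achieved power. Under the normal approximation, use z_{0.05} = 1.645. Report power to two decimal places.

For two equal groups, power = Φ(d·√(n/2) − z_{α}).
d·√(n/2) = 0.87 × √(29/2) = 0.87 × 3.808 = 3.313.
z_β = 3.313 − 1.645 = 1.668.
Power = Φ(1.668) = 0.952.

power ≈ 0.95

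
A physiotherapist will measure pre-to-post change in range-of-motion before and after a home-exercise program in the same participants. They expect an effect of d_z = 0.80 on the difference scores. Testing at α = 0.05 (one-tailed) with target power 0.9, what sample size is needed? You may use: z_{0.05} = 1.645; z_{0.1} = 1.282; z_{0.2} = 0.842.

n = 14 pairs

For a paired (one-sample on differences) test: n = ((z_{α} + z_β) / d)².
z_{α} + z_β = 1.645 + 1.282 = 2.927.
n = (2.927 / 0.80)² = 3.659² = 13.39.
Round up.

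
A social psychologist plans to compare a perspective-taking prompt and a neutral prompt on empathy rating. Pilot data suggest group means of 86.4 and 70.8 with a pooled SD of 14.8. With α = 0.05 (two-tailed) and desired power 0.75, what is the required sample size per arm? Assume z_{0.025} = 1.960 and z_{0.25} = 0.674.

n = 13 per group

Cohen's d = |M₁ − M₂| / SD_pooled = |86.4 − 70.8| / 14.8 = 15.6 / 14.8 = 1.054.
For two independent groups with equal n: n = 2·((z_{α/2} + z_β) / d)².
z_{α/2} + z_β = 1.960 + 0.674 = 2.634.
n = 2 × (2.634 / 1.054)² = 2 × 2.499² = 2 × 6.25 = 12.5.
Round up to the next whole participant.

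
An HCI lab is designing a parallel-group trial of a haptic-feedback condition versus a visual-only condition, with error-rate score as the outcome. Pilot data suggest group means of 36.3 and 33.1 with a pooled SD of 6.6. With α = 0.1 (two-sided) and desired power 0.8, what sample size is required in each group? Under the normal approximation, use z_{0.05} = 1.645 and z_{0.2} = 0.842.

Cohen's d = |M₁ − M₂| / SD_pooled = |36.3 − 33.1| / 6.6 = 3.2 / 6.6 = 0.485.
For two independent groups with equal n: n = 2·((z_{α/2} + z_β) / d)².
z_{α/2} + z_β = 1.645 + 0.842 = 2.487.
n = 2 × (2.487 / 0.485)² = 2 × 5.128² = 2 × 26.29 = 52.6.
Round up to the next whole participant.

n = 53 per group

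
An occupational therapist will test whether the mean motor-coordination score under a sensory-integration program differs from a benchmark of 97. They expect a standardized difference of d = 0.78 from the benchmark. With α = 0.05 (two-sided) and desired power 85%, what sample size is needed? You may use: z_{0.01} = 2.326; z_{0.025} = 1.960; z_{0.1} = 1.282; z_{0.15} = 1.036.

For a one-sample test: n = ((z_{α/2} + z_β) / d)².
z_{α/2} + z_β = 1.960 + 1.036 = 2.996.
n = (2.996 / 0.78)² = 3.841² = 14.75.
Round up.

n = 15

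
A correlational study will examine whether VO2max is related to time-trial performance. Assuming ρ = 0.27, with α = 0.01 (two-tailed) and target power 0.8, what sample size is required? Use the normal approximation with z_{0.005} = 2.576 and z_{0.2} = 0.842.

Fisher's z: C = ½·ln((1+r)/(1−r)) = ½·ln(1.7397) = 0.2769.
n = ((z_{α/2} + z_β)/C)² + 3.
(2.576 + 0.842) / 0.2769 = 3.418 / 0.2769 = 12.344.
n = 12.344² + 3 = 152.37 + 3 = 155.4.
Round up.

n = 156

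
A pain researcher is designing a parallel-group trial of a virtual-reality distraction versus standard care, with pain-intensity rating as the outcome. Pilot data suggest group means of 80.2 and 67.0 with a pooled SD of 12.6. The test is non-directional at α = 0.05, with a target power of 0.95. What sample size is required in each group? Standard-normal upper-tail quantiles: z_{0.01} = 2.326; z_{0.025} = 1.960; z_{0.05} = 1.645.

n = 24 per group

Cohen's d = |M₁ − M₂| / SD_pooled = |80.2 − 67.0| / 12.6 = 13.2 / 12.6 = 1.048.
For two independent groups with equal n: n = 2·((z_{α/2} + z_β) / d)².
z_{α/2} + z_β = 1.960 + 1.645 = 3.605.
n = 2 × (3.605 / 1.048)² = 2 × 3.440² = 2 × 11.83 = 23.7.
Round up to the next whole participant.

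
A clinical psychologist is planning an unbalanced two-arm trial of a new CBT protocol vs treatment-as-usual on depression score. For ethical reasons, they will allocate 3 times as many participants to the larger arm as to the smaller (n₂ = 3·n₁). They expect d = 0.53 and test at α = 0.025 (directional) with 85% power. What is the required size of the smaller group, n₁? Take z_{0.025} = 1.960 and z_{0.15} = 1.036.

With allocation ratio k = n₂/n₁ = 3, Var(x̄₁−x̄₂) = σ²(1/n₁ + 1/(k·n₁)) = σ²·(k+1)/(k·n₁).
So n₁ = (1 + 1/k)·((z_{α} + z_β)/d)² = 1.333 × (2.996/0.53)².
n₁ = 1.333 × 31.95 = 42.6.
Round up: n₁ = 43, giving n₂ = 3 × 43 = 129.

n₁ = 43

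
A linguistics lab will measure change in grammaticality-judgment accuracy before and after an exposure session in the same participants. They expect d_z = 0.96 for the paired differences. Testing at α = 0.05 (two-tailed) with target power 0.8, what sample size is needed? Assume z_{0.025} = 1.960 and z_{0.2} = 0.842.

For a paired (one-sample on differences) test: n = ((z_{α/2} + z_β) / d)².
z_{α/2} + z_β = 1.960 + 0.842 = 2.802.
n = (2.802 / 0.96)² = 2.919² = 8.52.
Round up.

n = 9 pairs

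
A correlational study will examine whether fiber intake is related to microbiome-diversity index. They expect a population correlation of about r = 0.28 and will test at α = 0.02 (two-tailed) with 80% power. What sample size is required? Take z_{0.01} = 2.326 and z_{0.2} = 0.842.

Fisher's z: C = ½·ln((1+r)/(1−r)) = ½·ln(1.7778) = 0.2877.
n = ((z_{α/2} + z_β)/C)² + 3.
(2.326 + 0.842) / 0.2877 = 3.168 / 0.2877 = 11.011.
n = 11.011² + 3 = 121.25 + 3 = 124.3.
Round up.

n = 125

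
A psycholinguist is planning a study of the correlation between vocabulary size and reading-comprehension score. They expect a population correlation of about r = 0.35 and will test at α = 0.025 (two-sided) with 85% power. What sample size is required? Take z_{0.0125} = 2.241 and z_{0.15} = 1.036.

n = 84

Fisher's z: C = ½·ln((1+r)/(1−r)) = ½·ln(2.0769) = 0.3654.
n = ((z_{α/2} + z_β)/C)² + 3.
(2.241 + 1.036) / 0.3654 = 3.277 / 0.3654 = 8.968.
n = 8.968² + 3 = 80.43 + 3 = 83.4.
Round up.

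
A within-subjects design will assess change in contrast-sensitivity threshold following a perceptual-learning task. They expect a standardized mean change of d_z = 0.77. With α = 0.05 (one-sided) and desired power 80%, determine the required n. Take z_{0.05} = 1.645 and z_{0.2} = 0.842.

For a paired (one-sample on differences) test: n = ((z_{α} + z_β) / d)².
z_{α} + z_β = 1.645 + 0.842 = 2.487.
n = (2.487 / 0.77)² = 3.230² = 10.43.
Round up.

n = 11 pairs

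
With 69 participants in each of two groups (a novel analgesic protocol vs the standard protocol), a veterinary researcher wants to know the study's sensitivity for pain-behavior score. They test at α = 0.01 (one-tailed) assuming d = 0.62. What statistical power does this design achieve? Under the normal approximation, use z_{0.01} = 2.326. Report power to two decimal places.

power ≈ 0.91

For two equal groups, power = Φ(d·√(n/2) − z_{α}).
d·√(n/2) = 0.62 × √(69/2) = 0.62 × 5.874 = 3.642.
z_β = 3.642 − 2.326 = 1.316.
Power = Φ(1.316) = 0.906.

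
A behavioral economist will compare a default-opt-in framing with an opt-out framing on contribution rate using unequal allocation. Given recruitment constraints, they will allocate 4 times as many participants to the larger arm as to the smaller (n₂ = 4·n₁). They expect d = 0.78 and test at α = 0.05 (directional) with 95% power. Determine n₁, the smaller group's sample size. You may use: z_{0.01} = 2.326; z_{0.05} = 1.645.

With allocation ratio k = n₂/n₁ = 4, Var(x̄₁−x̄₂) = σ²(1/n₁ + 1/(k·n₁)) = σ²·(k+1)/(k·n₁).
So n₁ = (1 + 1/k)·((z_{α} + z_β)/d)² = 1.250 × (3.290/0.78)².
n₁ = 1.250 × 17.79 = 22.2.
Round up: n₁ = 23, giving n₂ = 4 × 23 = 92.

n₁ = 23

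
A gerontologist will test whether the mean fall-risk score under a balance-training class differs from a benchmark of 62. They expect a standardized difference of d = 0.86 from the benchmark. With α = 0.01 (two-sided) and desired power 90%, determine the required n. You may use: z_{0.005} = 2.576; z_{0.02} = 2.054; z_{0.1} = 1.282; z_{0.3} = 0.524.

n = 21

For a one-sample test: n = ((z_{α/2} + z_β) / d)².
z_{α/2} + z_β = 2.576 + 1.282 = 3.858.
n = (3.858 / 0.86)² = 4.486² = 20.12.
Round up.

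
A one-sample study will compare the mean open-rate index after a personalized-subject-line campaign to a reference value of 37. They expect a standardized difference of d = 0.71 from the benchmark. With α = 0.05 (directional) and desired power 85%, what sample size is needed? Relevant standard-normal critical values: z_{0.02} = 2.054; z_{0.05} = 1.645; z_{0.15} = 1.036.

For a one-sample test: n = ((z_{α} + z_β) / d)².
z_{α} + z_β = 1.645 + 1.036 = 2.681.
n = (2.681 / 0.71)² = 3.776² = 14.26.
Round up.

n = 15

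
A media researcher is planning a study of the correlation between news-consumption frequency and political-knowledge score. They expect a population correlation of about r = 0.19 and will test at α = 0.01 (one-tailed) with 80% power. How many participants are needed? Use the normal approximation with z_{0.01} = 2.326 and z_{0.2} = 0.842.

Fisher's z: C = ½·ln((1+r)/(1−r)) = ½·ln(1.4691) = 0.1923.
n = ((z_{α} + z_β)/C)² + 3.
(2.326 + 0.842) / 0.1923 = 3.168 / 0.1923 = 16.474.
n = 16.474² + 3 = 271.40 + 3 = 274.4.
Round up.

n = 275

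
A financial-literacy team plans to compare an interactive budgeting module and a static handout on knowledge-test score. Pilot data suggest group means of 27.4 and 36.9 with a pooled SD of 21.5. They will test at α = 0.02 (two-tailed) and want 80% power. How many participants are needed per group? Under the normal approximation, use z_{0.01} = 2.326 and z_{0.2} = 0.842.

n = 103 per group

Cohen's d = |M₁ − M₂| / SD_pooled = |27.4 − 36.9| / 21.5 = 9.5 / 21.5 = 0.442.
For two independent groups with equal n: n = 2·((z_{α/2} + z_β) / d)².
z_{α/2} + z_β = 2.326 + 0.842 = 3.168.
n = 2 × (3.168 / 0.442)² = 2 × 7.167² = 2 × 51.37 = 102.7.
Round up to the next whole participant.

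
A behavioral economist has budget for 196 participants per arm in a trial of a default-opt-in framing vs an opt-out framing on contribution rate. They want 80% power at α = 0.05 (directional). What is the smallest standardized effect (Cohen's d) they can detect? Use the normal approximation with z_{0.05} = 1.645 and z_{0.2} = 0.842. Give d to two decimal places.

d_min ≈ 0.25

For two independent groups of n = 196 each: d_min = (z_{α} + z_β)·√(2/n).
z-sum = 1.645 + 0.842 = 2.487.
d_min = 2.487 × √(2/196) = 2.487 × 0.1010 = 0.251.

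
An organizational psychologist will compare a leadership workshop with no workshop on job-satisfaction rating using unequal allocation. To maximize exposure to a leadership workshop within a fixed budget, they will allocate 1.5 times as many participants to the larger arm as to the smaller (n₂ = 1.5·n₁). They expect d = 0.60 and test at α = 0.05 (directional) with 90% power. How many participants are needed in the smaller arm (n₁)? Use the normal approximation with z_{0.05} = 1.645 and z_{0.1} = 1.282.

With allocation ratio k = n₂/n₁ = 1.5, Var(x̄₁−x̄₂) = σ²(1/n₁ + 1/(k·n₁)) = σ²·(k+1)/(k·n₁).
So n₁ = (1 + 1/k)·((z_{α} + z_β)/d)² = 1.667 × (2.927/0.60)².
n₁ = 1.667 × 23.80 = 39.7.
Round up: n₁ = 40, giving n₂ = 1.5 × 40 = 60.

n₁ = 40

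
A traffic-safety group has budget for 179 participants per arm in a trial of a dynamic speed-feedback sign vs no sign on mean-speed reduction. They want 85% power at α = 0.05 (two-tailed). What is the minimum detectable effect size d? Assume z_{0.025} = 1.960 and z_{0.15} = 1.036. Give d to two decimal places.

d_min ≈ 0.32

For two independent groups of n = 179 each: d_min = (z_{α/2} + z_β)·√(2/n).
z-sum = 1.960 + 1.036 = 2.996.
d_min = 2.996 × √(2/179) = 2.996 × 0.1057 = 0.317.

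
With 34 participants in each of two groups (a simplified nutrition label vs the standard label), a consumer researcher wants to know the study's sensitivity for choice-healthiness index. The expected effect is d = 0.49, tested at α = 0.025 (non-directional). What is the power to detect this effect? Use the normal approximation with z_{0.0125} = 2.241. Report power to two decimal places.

For two equal groups, power = Φ(d·√(n/2) − z_{α/2}).
d·√(n/2) = 0.49 × √(34/2) = 0.49 × 4.123 = 2.020.
z_β = 2.020 − 2.241 = -0.221.
Power = Φ(-0.221) = 0.413.

power ≈ 0.41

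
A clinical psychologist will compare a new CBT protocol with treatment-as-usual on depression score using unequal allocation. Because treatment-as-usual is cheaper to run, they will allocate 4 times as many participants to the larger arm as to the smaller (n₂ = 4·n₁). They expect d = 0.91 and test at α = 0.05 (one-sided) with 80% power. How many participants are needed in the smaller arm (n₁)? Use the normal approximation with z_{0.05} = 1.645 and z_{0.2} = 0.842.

n₁ = 10

With allocation ratio k = n₂/n₁ = 4, Var(x̄₁−x̄₂) = σ²(1/n₁ + 1/(k·n₁)) = σ²·(k+1)/(k·n₁).
So n₁ = (1 + 1/k)·((z_{α} + z_β)/d)² = 1.250 × (2.487/0.91)².
n₁ = 1.250 × 7.47 = 9.3.
Round up: n₁ = 10, giving n₂ = 4 × 10 = 40.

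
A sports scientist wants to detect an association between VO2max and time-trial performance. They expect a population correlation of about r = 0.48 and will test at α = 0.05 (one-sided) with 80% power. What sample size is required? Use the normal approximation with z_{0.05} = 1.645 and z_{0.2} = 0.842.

n = 26

Fisher's z: C = ½·ln((1+r)/(1−r)) = ½·ln(2.8462) = 0.5230.
n = ((z_{α} + z_β)/C)² + 3.
(1.645 + 0.842) / 0.5230 = 2.487 / 0.5230 = 4.755.
n = 4.755² + 3 = 22.61 + 3 = 25.6.
Round up.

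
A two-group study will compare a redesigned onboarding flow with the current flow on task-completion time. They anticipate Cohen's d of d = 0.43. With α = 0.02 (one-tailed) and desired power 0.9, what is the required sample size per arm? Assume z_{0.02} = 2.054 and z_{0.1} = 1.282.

n = 121 per group

For two independent groups with equal n: n = 2·((z_{α} + z_β) / d)².
z_{α} + z_β = 2.054 + 1.282 = 3.336.
n = 2 × (3.336 / 0.43)² = 2 × 7.758² = 2 × 60.19 = 120.4.
Round up to the next whole participant.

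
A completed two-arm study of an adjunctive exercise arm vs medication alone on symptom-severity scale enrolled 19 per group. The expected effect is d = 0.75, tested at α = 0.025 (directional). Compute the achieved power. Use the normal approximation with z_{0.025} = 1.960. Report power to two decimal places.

For two equal groups, power = Φ(d·√(n/2) − z_{α}).
d·√(n/2) = 0.75 × √(19/2) = 0.75 × 3.082 = 2.312.
z_β = 2.312 − 1.960 = 0.352.
Power = Φ(0.352) = 0.637.

power ≈ 0.64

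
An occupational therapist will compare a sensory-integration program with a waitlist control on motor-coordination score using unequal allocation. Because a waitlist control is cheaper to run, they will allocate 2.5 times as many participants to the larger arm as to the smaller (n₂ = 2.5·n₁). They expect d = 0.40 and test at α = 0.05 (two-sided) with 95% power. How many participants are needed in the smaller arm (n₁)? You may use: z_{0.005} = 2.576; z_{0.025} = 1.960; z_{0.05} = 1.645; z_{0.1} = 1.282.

n₁ = 114

With allocation ratio k = n₂/n₁ = 2.5, Var(x̄₁−x̄₂) = σ²(1/n₁ + 1/(k·n₁)) = σ²·(k+1)/(k·n₁).
So n₁ = (1 + 1/k)·((z_{α/2} + z_β)/d)² = 1.400 × (3.605/0.40)².
n₁ = 1.400 × 81.23 = 113.7.
Round up: n₁ = 114, giving n₂ = 2.5 × 114 = 285.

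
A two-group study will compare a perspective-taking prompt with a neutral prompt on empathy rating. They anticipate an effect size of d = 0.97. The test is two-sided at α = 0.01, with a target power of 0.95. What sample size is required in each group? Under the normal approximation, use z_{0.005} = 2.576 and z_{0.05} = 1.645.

For two independent groups with equal n: n = 2·((z_{α/2} + z_β) / d)².
z_{α/2} + z_β = 2.576 + 1.645 = 4.221.
n = 2 × (4.221 / 0.97)² = 2 × 4.352² = 2 × 18.94 = 37.9.
Round up to the next whole participant.

n = 38 per group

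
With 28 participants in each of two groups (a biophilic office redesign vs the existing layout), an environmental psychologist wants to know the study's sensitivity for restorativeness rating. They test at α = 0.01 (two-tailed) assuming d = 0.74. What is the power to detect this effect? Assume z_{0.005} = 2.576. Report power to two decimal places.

power ≈ 0.58

For two equal groups, power = Φ(d·√(n/2) − z_{α/2}).
d·√(n/2) = 0.74 × √(28/2) = 0.74 × 3.742 = 2.769.
z_β = 2.769 − 2.576 = 0.193.
Power = Φ(0.193) = 0.576.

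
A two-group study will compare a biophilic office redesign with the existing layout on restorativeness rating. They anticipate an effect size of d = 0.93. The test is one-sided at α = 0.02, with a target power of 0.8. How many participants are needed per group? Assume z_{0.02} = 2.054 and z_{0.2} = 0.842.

For two independent groups with equal n: n = 2·((z_{α} + z_β) / d)².
z_{α} + z_β = 2.054 + 0.842 = 2.896.
n = 2 × (2.896 / 0.93)² = 2 × 3.114² = 2 × 9.70 = 19.4.
Round up to the next whole participant.

n = 20 per group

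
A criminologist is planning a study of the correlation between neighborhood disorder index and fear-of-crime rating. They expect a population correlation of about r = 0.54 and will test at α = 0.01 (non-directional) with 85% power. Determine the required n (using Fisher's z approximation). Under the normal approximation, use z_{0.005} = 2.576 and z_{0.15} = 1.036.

Fisher's z: C = ½·ln((1+r)/(1−r)) = ½·ln(3.3478) = 0.6042.
n = ((z_{α/2} + z_β)/C)² + 3.
(2.576 + 1.036) / 0.6042 = 3.612 / 0.6042 = 5.978.
n = 5.978² + 3 = 35.74 + 3 = 38.7.
Round up.

n = 39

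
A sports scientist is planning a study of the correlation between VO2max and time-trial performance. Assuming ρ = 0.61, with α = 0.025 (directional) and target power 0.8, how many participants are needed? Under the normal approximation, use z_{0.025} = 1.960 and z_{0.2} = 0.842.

n = 19

Fisher's z: C = ½·ln((1+r)/(1−r)) = ½·ln(4.1282) = 0.7089.
n = ((z_{α} + z_β)/C)² + 3.
(1.960 + 0.842) / 0.7089 = 2.802 / 0.7089 = 3.953.
n = 3.953² + 3 = 15.62 + 3 = 18.6.
Round up.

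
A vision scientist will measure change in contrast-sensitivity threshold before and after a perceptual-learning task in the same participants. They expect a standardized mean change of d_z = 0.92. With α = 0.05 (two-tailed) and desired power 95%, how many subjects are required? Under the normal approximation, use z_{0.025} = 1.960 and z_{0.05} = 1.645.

n = 16 pairs

For a paired (one-sample on differences) test: n = ((z_{α/2} + z_β) / d)².
z_{α/2} + z_β = 1.960 + 1.645 = 3.605.
n = (3.605 / 0.92)² = 3.918² = 15.35.
Round up.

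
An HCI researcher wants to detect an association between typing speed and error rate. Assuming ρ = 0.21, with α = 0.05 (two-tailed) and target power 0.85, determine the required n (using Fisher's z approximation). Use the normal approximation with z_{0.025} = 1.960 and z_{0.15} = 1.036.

Fisher's z: C = ½·ln((1+r)/(1−r)) = ½·ln(1.5316) = 0.2132.
n = ((z_{α/2} + z_β)/C)² + 3.
(1.960 + 1.036) / 0.2132 = 2.996 / 0.2132 = 14.053.
n = 14.053² + 3 = 197.47 + 3 = 200.5.
Round up.

n = 201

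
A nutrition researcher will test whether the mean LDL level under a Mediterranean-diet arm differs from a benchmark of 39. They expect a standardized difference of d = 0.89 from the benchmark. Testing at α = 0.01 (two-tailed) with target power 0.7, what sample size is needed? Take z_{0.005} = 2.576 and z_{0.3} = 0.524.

n = 13

For a one-sample test: n = ((z_{α/2} + z_β) / d)².
z_{α/2} + z_β = 2.576 + 0.524 = 3.100.
n = (3.100 / 0.89)² = 3.483² = 12.13.
Round up.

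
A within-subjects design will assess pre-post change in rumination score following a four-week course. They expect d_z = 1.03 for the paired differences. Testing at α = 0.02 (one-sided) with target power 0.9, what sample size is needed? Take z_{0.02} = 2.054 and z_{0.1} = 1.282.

For a paired (one-sample on differences) test: n = ((z_{α} + z_β) / d)².
z_{α} + z_β = 2.054 + 1.282 = 3.336.
n = (3.336 / 1.03)² = 3.239² = 10.49.
Round up.

n = 11 pairs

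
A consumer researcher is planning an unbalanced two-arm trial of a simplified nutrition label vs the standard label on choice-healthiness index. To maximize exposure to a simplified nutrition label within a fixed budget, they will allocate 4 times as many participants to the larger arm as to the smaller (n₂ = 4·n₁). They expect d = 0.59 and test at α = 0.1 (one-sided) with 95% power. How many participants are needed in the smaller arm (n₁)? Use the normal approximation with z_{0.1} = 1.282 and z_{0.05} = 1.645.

With allocation ratio k = n₂/n₁ = 4, Var(x̄₁−x̄₂) = σ²(1/n₁ + 1/(k·n₁)) = σ²·(k+1)/(k·n₁).
So n₁ = (1 + 1/k)·((z_{α} + z_β)/d)² = 1.250 × (2.927/0.59)².
n₁ = 1.250 × 24.61 = 30.8.
Round up: n₁ = 31, giving n₂ = 4 × 31 = 124.

n₁ = 31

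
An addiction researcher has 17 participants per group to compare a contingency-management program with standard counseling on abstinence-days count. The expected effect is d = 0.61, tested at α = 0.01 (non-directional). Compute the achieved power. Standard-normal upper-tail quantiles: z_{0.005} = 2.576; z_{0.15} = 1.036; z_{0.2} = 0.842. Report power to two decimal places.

power ≈ 0.21

For two equal groups, power = Φ(d·√(n/2) − z_{α/2}).
d·√(n/2) = 0.61 × √(17/2) = 0.61 × 2.915 = 1.778.
z_β = 1.778 − 2.576 = -0.798.
Power = Φ(-0.798) = 0.213.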